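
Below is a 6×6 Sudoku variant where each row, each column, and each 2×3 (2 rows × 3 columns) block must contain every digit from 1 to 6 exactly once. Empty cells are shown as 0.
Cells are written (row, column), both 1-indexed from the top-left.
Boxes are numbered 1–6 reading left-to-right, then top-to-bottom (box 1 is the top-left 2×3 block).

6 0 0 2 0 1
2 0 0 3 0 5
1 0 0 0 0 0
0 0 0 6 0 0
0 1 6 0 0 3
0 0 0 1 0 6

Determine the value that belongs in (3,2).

6

Cell (3,2) itself could take any of {2, 3, 4, 5, 6} by direct elimination.
Consider where 6 can go in box 3.
(3,3) is out (column 3 already has a 6).
(4,1) is out (row 4 already has a 6).
(4,2) is out (row 4 already has a 6).
(4,3) is out (row 4 already has a 6).
So the only cell in box 3 that can hold 6 is (3,2).
Therefore (3,2) = 6.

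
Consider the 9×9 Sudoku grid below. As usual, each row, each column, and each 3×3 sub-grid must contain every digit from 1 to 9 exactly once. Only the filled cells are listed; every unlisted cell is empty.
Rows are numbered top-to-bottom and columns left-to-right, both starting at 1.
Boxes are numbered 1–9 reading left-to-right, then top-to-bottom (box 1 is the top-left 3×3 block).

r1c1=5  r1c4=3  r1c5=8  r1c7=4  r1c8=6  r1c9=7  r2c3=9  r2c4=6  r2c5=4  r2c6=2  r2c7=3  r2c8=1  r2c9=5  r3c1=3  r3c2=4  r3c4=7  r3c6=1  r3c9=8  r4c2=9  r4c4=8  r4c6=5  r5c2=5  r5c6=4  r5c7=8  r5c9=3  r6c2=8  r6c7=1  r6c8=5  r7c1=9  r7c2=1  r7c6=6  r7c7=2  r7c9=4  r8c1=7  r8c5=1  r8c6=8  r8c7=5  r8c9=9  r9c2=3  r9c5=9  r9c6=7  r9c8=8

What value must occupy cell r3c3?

6

Cell r3c3 itself could take any of {2, 6} by direct elimination.
Consider where 6 can go in row 3.
r3c5 is out (box 2 already has a 6).
r3c7 is out (box 3 already has a 6).
r3c8 is out (column 8 already has a 6).
So the only cell in row 3 that can hold 6 is r3c3.
Therefore r3c3 = 6.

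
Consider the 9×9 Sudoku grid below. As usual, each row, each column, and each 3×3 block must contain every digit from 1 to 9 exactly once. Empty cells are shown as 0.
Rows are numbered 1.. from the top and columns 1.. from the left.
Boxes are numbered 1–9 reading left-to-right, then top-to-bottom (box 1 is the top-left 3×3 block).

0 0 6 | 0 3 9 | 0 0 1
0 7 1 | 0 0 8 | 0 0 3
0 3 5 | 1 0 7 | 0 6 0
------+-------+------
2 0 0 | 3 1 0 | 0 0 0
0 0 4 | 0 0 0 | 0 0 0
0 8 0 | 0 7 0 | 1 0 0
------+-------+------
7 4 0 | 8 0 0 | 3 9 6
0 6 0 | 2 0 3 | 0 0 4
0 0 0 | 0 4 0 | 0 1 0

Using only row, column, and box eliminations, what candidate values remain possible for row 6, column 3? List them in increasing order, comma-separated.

Row 6 already contains {1, 7, 8}.
Column 3 already contains {1, 4, 5, 6}.
Its 3×3 block (box 4) already contains {2, 4, 8}.
Removing those from 1–9 leaves {3, 9} as the candidates for row 6, column 3.

3,9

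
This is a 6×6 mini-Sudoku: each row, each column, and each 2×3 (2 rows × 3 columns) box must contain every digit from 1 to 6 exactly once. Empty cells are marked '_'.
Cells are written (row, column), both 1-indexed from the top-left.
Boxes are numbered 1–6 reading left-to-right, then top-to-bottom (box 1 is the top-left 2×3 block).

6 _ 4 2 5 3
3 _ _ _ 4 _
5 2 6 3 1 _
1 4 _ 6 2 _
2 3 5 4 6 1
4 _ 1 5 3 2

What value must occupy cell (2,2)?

5

Cell (2,2) itself could take any of {1, 5} by direct elimination.
Consider where 5 can go in row 2.
(2,3) is out (column 3 already has a 5).
(2,4) is out (column 4 already has a 5).
(2,6) is out (box 2 already has a 5).
So the only cell in row 2 that can hold 5 is (2,2).
Therefore (2,2) = 5.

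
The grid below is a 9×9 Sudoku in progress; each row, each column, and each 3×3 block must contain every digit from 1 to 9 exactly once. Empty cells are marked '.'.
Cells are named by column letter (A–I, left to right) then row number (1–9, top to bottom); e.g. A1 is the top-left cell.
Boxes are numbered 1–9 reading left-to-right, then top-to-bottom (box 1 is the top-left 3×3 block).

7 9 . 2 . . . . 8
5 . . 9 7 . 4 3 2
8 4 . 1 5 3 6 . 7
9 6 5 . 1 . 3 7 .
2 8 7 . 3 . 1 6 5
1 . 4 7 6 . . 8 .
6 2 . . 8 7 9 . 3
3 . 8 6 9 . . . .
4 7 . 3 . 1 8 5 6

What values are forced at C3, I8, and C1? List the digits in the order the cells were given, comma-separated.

2,1,3

For C3:
  Row 3 already contains {1, 3, 4, 5, 6, 7, 8}.
  Column C already contains {4, 5, 7, 8}.
  Its 3×3 block (box 1) already contains {4, 5, 7, 8, 9}.
  The only value from 1–9 not eliminated is 2, so C3 = 2.
For I8:
  Consider where 1 can go in column I.
  I4 is out (row 4 already has a 1).
  I6 is out (row 6 already has a 1).
  So the only cell in column I that can hold 1 is I8.
  So I8 = 1.
For C1:
  Consider where 3 can go in column C.
  C2 is out (row 2 already has a 3).
  C3 is out (row 3 already has a 3).
  C7 is out (row 7 already has a 3).
  C9 is out (row 9 already has a 3).
  So the only cell in column C that can hold 3 is C1.
  So C1 = 3.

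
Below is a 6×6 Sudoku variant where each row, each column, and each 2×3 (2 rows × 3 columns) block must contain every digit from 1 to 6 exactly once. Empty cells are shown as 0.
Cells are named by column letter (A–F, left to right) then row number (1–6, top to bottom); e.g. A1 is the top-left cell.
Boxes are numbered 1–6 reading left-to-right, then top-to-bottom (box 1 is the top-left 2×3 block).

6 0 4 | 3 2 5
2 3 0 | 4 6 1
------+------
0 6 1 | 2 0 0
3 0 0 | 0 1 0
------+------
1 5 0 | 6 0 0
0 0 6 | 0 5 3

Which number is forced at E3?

3

Cell E3 itself could take any of {3, 4} by direct elimination.
Consider where 3 can go in box 4.
F3 is out (column F already has a 3).
D4 is out (row 4 already has a 3).
F4 is out (row 4 already has a 3).
So the only cell in box 4 that can hold 3 is E3.
Therefore E3 = 3.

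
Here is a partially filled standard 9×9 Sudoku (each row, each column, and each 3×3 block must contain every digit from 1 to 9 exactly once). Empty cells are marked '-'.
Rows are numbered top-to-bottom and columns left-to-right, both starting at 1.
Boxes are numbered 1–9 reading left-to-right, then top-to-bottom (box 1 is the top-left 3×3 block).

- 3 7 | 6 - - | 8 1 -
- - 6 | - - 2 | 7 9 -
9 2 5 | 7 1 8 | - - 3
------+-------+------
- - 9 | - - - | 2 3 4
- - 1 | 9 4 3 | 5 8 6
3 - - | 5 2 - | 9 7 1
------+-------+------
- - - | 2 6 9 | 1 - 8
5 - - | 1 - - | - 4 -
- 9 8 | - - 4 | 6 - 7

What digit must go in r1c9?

2

Cell r1c9 itself could take any of {2, 5} by direct elimination.
Consider where 2 can go in row 1.
r1c1 is out (box 1 already has a 2).
r1c5 is out (column 5 already has a 2).
r1c6 is out (column 6 already has a 2).
So the only cell in row 1 that can hold 2 is r1c9.
Therefore r1c9 = 2.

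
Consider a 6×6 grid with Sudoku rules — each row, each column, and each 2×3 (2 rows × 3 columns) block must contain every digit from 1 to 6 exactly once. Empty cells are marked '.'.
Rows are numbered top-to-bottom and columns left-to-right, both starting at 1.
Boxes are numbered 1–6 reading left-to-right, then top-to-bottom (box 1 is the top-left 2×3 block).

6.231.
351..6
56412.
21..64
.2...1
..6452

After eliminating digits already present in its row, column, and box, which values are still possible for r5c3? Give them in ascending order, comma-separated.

Row 5 already contains {1, 2}.
Column 3 already contains {1, 2, 4, 6}.
Its 2×3 block (box 5) already contains {2, 6}.
Removing those from 1–6 leaves {3, 5} as the candidates for r5c3.

3,5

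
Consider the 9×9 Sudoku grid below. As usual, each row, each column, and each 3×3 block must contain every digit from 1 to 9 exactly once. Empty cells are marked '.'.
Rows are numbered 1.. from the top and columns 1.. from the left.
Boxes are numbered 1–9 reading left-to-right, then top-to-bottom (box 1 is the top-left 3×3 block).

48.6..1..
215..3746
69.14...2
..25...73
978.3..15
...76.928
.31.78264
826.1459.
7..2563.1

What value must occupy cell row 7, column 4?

9

Row 7 already contains {1, 2, 3, 4, 6, 7, 8}.
Column 4 already contains {1, 2, 5, 6, 7}.
Its 3×3 block (box 8) already contains {1, 2, 4, 5, 6, 7, 8}.
The only value from 1–9 not eliminated is 9, so row 7, column 4 = 9.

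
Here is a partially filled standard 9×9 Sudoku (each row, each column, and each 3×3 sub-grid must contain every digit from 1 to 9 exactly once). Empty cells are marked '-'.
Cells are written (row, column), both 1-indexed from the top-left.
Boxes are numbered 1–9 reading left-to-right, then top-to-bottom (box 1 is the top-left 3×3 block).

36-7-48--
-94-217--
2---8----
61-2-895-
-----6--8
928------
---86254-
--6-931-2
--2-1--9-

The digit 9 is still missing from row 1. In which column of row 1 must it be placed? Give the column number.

Consider where 9 can go in row 1.
(1,3) is out (box 1 already has a 9).
(1,5) is out (column 5 already has a 9).
(1,8) is out (column 8 already has a 9).
So the only cell in row 1 that can hold 9 is (1,9).
That is column 9.

9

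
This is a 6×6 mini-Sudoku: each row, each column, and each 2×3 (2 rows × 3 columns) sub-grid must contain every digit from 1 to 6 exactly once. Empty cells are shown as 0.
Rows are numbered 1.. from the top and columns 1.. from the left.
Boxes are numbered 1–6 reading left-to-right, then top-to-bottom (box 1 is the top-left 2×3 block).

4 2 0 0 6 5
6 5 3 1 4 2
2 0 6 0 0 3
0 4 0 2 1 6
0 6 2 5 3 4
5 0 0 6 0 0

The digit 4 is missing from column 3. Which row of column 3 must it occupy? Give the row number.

6

Consider where 4 can go in column 3.
row 1, column 3 is out (row 1 already has a 4).
row 4, column 3 is out (row 4 already has a 4).
So the only cell in column 3 that can hold 4 is row 6, column 3.
That is row 6.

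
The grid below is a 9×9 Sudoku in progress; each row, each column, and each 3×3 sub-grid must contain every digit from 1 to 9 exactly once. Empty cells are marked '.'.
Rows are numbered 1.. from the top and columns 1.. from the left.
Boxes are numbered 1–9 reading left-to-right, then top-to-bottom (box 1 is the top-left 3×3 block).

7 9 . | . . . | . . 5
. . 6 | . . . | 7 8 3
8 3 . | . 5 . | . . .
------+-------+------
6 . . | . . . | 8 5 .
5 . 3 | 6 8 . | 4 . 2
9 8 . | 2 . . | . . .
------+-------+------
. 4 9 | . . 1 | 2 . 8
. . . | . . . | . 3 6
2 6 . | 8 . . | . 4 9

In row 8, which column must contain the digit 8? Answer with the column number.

3

Consider where 8 can go in row 8.
row 8, column 1 is out (column 1 already has a 8). row 8, column 2 is out (column 2 already has a 8). row 8, column 4 is out (column 4 already has a 8). row 8, column 5 is out (column 5 already has a 8). The remaining empty cells in row 8 are similarly blocked.
So the only cell in row 8 that can hold 8 is row 8, column 3.
That is column 3.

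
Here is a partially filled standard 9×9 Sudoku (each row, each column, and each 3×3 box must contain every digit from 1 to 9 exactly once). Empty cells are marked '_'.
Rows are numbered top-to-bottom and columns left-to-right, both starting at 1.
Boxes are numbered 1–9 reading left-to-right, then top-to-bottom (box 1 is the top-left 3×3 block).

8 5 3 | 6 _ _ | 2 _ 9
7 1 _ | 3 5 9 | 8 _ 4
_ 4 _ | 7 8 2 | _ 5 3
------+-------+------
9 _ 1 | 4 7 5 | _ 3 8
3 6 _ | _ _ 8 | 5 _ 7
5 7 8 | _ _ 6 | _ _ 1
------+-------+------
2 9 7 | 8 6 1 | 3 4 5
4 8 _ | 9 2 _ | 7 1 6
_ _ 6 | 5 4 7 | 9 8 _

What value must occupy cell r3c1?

Row 3 already contains {2, 3, 4, 5, 7, 8}.
Column 1 already contains {2, 3, 4, 5, 7, 8, 9}.
Its 3×3 block (box 1) already contains {1, 3, 4, 5, 7, 8}.
The only value from 1–9 not eliminated is 6, so r3c1 = 6.

6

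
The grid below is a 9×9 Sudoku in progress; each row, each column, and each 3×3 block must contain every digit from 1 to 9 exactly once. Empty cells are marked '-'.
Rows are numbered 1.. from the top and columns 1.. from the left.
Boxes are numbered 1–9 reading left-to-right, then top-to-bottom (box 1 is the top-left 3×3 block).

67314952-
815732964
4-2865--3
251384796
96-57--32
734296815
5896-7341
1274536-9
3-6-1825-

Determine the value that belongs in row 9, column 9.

7

Row 9 already contains {1, 2, 3, 5, 6, 8}.
Column 9 already contains {1, 2, 3, 4, 5, 6, 9}.
Its 3×3 block (box 9) already contains {1, 2, 3, 4, 5, 6, 9}.
The only value from 1–9 not eliminated is 7, so row 9, column 9 = 7.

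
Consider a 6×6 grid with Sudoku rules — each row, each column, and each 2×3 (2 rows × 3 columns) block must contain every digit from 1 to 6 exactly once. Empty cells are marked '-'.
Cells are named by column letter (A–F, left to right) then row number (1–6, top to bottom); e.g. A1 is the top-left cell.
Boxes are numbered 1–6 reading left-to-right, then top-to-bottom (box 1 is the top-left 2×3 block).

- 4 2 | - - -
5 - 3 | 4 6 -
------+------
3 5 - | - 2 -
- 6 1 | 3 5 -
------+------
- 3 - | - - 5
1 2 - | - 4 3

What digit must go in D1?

Cell D1 itself could take any of {1, 5} by direct elimination.
Consider where 5 can go in row 1.
A1 is out (column A already has a 5).
E1 is out (column E already has a 5).
F1 is out (column F already has a 5).
So the only cell in row 1 that can hold 5 is D1.
Therefore D1 = 5.

5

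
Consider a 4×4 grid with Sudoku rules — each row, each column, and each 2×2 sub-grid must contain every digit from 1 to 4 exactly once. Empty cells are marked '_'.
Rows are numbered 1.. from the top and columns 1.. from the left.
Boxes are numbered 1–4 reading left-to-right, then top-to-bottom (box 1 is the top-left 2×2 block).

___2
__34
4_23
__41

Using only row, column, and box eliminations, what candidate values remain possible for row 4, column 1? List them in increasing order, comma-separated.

Row 4 already contains {1, 4}.
Column 1 already contains {4}.
Its 2×2 block (box 3) already contains {4}.
Removing those from 1–4 leaves {2, 3} as the candidates for row 4, column 1.

2,3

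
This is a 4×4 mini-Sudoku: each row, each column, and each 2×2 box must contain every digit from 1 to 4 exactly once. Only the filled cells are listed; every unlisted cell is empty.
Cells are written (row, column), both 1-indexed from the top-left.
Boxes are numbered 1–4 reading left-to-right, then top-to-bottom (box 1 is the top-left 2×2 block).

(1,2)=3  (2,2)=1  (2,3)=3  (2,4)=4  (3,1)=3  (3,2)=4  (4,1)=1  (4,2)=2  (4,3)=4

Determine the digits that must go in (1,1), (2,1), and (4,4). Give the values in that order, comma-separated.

4,2,3

For (1,1):
  Consider where 4 can go in box 1.
  (2,1) is out (row 2 already has a 4).
  So the only cell in box 1 that can hold 4 is (1,1).
  So (1,1) = 4.
For (2,1):
  Row 2 already contains {1, 3, 4}.
  Column 1 already contains {1, 3}.
  Its 2×2 block (box 1) already contains {1, 3}.
  The only value from 1–4 not eliminated is 2, so (2,1) = 2.
For (4,4):
  Row 4 already contains {1, 2, 4}.
  Column 4 already contains {4}.
  Its 2×2 block (box 4) already contains {4}.
  The only value from 1–4 not eliminated is 3, so (4,4) = 3.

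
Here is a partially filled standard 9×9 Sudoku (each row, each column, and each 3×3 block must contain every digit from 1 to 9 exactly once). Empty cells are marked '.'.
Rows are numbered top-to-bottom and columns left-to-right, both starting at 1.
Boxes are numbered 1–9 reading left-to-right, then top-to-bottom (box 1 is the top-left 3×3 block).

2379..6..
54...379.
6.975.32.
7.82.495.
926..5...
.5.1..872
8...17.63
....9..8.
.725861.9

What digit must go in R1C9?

Cell R1C9 itself could take any of {1, 4, 5, 8} by direct elimination.
Consider where 5 can go in row 1.
R1C5 is out (column 5 already has a 5).
R1C6 is out (column 6 already has a 5).
R1C8 is out (column 8 already has a 5).
So the only cell in row 1 that can hold 5 is R1C9.
Therefore R1C9 = 5.

5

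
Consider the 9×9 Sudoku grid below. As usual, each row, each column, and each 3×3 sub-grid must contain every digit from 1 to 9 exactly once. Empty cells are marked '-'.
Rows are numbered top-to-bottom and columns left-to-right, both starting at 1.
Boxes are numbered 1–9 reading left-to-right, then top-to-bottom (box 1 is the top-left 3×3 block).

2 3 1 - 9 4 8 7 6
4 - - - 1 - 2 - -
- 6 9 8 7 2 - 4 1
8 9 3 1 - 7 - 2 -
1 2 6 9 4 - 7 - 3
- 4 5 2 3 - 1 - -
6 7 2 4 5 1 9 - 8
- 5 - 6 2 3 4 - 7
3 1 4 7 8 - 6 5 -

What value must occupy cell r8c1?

Row 8 already contains {2, 3, 4, 5, 6, 7}.
Column 1 already contains {1, 2, 3, 4, 6, 8}.
Its 3×3 block (box 7) already contains {1, 2, 3, 4, 5, 6, 7}.
The only value from 1–9 not eliminated is 9, so r8c1 = 9.

9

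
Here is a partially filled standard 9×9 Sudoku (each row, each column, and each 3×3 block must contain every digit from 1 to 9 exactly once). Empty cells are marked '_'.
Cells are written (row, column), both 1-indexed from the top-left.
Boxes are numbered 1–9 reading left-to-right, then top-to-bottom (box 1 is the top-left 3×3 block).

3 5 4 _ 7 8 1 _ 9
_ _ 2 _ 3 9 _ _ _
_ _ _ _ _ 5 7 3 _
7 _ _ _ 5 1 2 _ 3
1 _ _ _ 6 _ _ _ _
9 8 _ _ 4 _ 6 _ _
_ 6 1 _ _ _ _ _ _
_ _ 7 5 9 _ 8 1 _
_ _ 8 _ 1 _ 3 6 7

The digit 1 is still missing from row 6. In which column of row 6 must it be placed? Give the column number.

9

Consider where 1 can go in row 6.
(6,3) is out (column 3 already has a 1).
(6,4) is out (box 5 already has a 1).
(6,6) is out (column 6 already has a 1).
(6,8) is out (column 8 already has a 1).
So the only cell in row 6 that can hold 1 is (6,9).
That is column 9.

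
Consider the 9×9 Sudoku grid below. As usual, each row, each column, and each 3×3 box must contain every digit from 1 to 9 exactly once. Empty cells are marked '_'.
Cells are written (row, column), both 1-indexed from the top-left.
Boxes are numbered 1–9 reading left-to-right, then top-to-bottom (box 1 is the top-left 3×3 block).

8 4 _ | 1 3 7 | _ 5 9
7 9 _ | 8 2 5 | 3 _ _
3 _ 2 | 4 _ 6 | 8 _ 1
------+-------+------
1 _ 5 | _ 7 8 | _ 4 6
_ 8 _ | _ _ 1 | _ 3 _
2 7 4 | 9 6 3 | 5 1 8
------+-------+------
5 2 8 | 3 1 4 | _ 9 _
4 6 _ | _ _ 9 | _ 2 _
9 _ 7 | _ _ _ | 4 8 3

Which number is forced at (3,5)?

Row 3 already contains {1, 2, 3, 4, 6, 8}.
Column 5 already contains {1, 2, 3, 6, 7}.
Its 3×3 block (box 2) already contains {1, 2, 3, 4, 5, 6, 7, 8}.
The only value from 1–9 not eliminated is 9, so (3,5) = 9.

9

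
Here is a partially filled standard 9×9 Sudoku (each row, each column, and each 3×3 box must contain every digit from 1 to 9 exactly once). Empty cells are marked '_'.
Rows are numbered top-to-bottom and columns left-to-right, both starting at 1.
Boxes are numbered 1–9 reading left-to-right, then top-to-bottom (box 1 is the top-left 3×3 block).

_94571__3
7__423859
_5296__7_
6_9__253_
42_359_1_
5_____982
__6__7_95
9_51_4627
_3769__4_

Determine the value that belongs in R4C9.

4

Row 4 already contains {2, 3, 5, 6, 9}.
Column 9 already contains {2, 3, 5, 7, 9}.
Its 3×3 block (box 6) already contains {1, 2, 3, 5, 8, 9}.
The only value from 1–9 not eliminated is 4, so R4C9 = 4.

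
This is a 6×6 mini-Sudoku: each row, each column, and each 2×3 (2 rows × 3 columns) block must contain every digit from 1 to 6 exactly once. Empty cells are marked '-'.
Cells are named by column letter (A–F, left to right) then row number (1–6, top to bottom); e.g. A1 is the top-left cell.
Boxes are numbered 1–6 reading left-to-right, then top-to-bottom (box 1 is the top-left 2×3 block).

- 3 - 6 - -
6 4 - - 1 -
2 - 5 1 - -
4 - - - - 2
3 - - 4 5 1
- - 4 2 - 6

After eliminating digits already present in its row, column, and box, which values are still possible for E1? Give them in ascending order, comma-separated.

2,4

Row 1 already contains {3, 6}.
Column E already contains {1, 5}.
Its 2×3 block (box 2) already contains {1, 6}.
Removing those from 1–6 leaves {2, 4} as the candidates for E1.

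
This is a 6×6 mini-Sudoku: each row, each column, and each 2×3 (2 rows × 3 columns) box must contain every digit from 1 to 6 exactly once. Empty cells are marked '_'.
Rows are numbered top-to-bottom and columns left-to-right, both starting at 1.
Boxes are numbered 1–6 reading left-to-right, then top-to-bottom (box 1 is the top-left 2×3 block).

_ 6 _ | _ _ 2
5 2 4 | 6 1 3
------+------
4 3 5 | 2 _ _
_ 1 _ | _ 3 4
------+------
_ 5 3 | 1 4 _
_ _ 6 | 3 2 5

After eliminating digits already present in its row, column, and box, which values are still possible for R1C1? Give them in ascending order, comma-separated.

1,3

Row 1 already contains {2, 6}.
Column 1 already contains {4, 5}.
Its 2×3 block (box 1) already contains {2, 4, 5, 6}.
Removing those from 1–6 leaves {1, 3} as the candidates for R1C1.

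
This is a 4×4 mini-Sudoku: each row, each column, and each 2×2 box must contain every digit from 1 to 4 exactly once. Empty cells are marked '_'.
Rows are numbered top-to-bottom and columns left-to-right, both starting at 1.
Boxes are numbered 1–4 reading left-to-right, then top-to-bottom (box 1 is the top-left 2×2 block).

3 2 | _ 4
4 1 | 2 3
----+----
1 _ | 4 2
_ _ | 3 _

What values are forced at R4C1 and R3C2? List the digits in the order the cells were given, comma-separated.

For R4C1:
  Row 4 already contains {3}.
  Column 1 already contains {1, 3, 4}.
  Its 2×2 block (box 3) already contains {1}.
  The only value from 1–4 not eliminated is 2, so R4C1 = 2.
For R3C2:
  Row 3 already contains {1, 2, 4}.
  Column 2 already contains {1, 2}.
  Its 2×2 block (box 3) already contains {1}.
  The only value from 1–4 not eliminated is 3, so R3C2 = 3.

2,3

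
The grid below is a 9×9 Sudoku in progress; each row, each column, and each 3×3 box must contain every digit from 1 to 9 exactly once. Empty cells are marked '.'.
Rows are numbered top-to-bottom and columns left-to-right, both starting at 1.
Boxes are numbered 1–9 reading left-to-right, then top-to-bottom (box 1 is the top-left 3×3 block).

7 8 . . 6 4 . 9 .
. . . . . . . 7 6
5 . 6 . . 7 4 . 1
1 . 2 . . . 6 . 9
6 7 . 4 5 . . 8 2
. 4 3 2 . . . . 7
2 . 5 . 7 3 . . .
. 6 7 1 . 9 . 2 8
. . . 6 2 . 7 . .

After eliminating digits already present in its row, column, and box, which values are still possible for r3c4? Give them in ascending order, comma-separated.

3,8,9

Row 3 already contains {1, 4, 5, 6, 7}.
Column 4 already contains {1, 2, 4, 6}.
Its 3×3 block (box 2) already contains {4, 6, 7}.
Removing those from 1–9 leaves {3, 8, 9} as the candidates for r3c4.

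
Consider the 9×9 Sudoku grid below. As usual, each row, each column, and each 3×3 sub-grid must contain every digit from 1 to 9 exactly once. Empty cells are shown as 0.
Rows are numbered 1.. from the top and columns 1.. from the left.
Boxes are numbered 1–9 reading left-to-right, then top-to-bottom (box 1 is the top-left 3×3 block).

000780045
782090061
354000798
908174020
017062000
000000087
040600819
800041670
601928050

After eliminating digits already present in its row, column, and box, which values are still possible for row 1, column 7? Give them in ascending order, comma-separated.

Row 1 already contains {4, 5, 7, 8}.
Column 7 already contains {6, 7, 8}.
Its 3×3 block (box 3) already contains {1, 4, 5, 6, 7, 8, 9}.
Removing those from 1–9 leaves {2, 3} as the candidates for row 1, column 7.

2,3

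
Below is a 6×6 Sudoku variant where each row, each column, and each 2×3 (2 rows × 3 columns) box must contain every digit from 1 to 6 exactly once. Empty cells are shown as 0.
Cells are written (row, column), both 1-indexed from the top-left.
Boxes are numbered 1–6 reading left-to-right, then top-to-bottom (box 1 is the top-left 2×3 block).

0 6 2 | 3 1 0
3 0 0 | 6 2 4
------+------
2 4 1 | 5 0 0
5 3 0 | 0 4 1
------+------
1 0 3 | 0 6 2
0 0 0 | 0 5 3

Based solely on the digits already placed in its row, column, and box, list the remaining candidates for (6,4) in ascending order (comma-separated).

Row 6 already contains {3, 5}.
Column 4 already contains {3, 5, 6}.
Its 2×3 block (box 6) already contains {2, 3, 5, 6}.
Removing those from 1–6 leaves {1, 4} as the candidates for (6,4).

1,4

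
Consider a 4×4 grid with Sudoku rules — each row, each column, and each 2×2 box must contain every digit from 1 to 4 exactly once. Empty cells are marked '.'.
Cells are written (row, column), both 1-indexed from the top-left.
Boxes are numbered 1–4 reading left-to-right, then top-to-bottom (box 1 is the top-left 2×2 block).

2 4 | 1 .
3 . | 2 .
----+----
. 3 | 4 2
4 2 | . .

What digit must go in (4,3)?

3

Row 4 already contains {2, 4}.
Column 3 already contains {1, 2, 4}.
Its 2×2 block (box 4) already contains {2, 4}.
The only value from 1–4 not eliminated is 3, so (4,3) = 3.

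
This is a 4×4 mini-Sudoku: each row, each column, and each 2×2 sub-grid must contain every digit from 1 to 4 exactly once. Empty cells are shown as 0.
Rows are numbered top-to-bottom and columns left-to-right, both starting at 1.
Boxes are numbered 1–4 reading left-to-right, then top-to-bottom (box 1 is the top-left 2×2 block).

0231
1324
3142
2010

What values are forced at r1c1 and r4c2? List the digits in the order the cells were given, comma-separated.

4,4

For r1c1:
  Row 1 already contains {1, 2, 3}.
  Column 1 already contains {1, 2, 3}.
  Its 2×2 block (box 1) already contains {1, 2, 3}.
  The only value from 1–4 not eliminated is 4, so r1c1 = 4.
For r4c2:
  Row 4 already contains {1, 2}.
  Column 2 already contains {1, 2, 3}.
  Its 2×2 block (box 3) already contains {1, 2, 3}.
  The only value from 1–4 not eliminated is 4, so r4c2 = 4.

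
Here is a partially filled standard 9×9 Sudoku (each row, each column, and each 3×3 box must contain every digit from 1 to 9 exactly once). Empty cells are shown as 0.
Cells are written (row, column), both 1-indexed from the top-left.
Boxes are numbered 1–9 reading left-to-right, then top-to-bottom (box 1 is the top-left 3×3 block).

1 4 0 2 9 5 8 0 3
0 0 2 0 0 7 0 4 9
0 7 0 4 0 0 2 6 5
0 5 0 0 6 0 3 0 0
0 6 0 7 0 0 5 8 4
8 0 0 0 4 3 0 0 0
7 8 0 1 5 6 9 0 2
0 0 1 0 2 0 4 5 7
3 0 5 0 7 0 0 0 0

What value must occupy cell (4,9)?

Row 4 already contains {3, 5, 6}.
Column 9 already contains {2, 3, 4, 5, 7, 9}.
Its 3×3 block (box 6) already contains {3, 4, 5, 8}.
The only value from 1–9 not eliminated is 1, so (4,9) = 1.

1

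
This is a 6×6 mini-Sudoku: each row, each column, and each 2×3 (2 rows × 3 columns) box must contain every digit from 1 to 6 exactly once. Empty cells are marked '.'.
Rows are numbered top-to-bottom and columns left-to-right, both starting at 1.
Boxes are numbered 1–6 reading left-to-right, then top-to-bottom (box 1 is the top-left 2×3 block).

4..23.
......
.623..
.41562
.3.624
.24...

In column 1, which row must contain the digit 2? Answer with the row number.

Consider where 2 can go in column 1.
R3C1 is out (row 3 already has a 2).
R4C1 is out (row 4 already has a 2).
R5C1 is out (row 5 already has a 2).
R6C1 is out (row 6 already has a 2).
So the only cell in column 1 that can hold 2 is R2C1.
That is row 2.

2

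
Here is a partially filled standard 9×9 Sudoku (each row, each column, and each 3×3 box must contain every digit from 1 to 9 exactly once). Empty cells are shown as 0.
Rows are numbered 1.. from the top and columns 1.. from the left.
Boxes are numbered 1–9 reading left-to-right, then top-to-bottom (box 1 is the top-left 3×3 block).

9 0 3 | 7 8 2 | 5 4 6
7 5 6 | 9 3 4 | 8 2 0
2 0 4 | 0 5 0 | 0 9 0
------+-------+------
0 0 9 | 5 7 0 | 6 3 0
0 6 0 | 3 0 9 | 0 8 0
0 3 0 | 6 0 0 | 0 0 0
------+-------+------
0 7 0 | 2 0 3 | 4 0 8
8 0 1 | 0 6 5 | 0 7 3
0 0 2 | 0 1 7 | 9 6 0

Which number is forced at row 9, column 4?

Cell row 9, column 4 itself could take any of {4, 8} by direct elimination.
Consider where 8 can go in box 8.
row 7, column 5 is out (row 7 already has a 8).
row 8, column 4 is out (row 8 already has a 8).
So the only cell in box 8 that can hold 8 is row 9, column 4.
Therefore row 9, column 4 = 8.

8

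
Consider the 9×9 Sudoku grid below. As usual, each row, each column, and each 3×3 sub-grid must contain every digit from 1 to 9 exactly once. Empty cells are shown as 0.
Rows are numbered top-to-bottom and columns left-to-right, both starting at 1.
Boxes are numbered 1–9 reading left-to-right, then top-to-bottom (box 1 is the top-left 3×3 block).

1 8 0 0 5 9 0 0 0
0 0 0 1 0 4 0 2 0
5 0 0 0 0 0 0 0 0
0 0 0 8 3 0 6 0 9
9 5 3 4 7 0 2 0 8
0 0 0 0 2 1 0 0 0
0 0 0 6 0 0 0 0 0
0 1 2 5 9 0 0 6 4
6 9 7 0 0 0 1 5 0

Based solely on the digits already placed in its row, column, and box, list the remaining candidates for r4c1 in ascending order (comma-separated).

Row 4 already contains {3, 6, 8, 9}.
Column 1 already contains {1, 5, 6, 9}.
Its 3×3 block (box 4) already contains {3, 5, 9}.
Removing those from 1–9 leaves {2, 4, 7} as the candidates for r4c1.

2,4,7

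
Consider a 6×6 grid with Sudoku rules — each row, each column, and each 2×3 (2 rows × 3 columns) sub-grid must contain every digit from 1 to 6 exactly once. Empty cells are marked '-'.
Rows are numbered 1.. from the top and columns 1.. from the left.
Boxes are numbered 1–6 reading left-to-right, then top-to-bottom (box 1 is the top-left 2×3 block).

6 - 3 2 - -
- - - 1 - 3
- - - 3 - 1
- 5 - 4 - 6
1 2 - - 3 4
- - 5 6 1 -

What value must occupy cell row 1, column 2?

1

Cell row 1, column 2 itself could take any of {1, 4} by direct elimination.
Consider where 1 can go in box 1.
row 2, column 1 is out (row 2 already has a 1).
row 2, column 2 is out (row 2 already has a 1).
row 2, column 3 is out (row 2 already has a 1).
So the only cell in box 1 that can hold 1 is row 1, column 2.
Therefore row 1, column 2 = 1.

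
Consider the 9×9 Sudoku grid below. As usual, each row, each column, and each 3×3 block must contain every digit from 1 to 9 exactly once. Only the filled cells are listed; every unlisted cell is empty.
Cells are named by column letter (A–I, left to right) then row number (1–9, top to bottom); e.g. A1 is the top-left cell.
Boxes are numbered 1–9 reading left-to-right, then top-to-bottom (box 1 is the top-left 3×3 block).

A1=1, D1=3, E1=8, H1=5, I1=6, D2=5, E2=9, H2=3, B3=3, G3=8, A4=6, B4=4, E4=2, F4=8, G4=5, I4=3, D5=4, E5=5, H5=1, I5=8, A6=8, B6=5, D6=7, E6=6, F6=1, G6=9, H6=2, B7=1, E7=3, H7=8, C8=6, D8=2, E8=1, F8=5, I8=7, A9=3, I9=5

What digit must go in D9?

Cell D9 itself could take any of {6, 8, 9} by direct elimination.
Consider where 8 can go in box 8.
D7 is out (row 7 already has a 8).
F7 is out (row 7 already has a 8).
E9 is out (column E already has a 8).
F9 is out (column F already has a 8).
So the only cell in box 8 that can hold 8 is D9.
Therefore D9 = 8.

8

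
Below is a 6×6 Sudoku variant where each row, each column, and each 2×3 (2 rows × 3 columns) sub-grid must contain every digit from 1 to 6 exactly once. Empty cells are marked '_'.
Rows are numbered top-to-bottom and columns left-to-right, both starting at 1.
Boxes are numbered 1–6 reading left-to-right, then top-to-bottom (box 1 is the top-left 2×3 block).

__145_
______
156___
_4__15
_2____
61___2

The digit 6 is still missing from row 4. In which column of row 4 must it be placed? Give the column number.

4

Consider where 6 can go in row 4.
R4C1 is out (column 1 already has a 6).
R4C3 is out (column 3 already has a 6).
So the only cell in row 4 that can hold 6 is R4C4.
That is column 4.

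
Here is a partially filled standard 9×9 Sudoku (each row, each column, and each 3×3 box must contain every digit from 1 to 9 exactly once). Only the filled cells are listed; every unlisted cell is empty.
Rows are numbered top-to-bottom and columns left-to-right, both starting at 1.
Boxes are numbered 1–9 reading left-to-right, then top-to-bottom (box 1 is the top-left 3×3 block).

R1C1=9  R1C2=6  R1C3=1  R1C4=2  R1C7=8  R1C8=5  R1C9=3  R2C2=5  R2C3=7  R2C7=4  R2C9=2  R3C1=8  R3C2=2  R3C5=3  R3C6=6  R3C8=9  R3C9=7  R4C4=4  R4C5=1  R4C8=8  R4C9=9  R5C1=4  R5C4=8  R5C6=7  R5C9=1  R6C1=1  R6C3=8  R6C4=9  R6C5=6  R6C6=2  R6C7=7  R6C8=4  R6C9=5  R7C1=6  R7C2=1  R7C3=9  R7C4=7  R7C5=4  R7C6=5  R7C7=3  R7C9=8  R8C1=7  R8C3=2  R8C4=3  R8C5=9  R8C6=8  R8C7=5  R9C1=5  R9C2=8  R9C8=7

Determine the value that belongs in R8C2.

Row 8 already contains {2, 3, 5, 7, 8, 9}.
Column 2 already contains {1, 2, 5, 6, 8}.
Its 3×3 block (box 7) already contains {1, 2, 5, 6, 7, 8, 9}.
The only value from 1–9 not eliminated is 4, so R8C2 = 4.

4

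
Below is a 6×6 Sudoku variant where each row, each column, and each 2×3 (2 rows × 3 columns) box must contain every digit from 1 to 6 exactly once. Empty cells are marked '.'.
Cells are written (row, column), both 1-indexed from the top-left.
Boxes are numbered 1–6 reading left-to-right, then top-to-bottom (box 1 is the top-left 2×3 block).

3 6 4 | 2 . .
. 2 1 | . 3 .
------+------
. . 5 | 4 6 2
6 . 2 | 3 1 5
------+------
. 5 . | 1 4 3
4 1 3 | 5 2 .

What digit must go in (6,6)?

Row 6 already contains {1, 2, 3, 4, 5}.
Column 6 already contains {2, 3, 5}.
Its 2×3 block (box 6) already contains {1, 2, 3, 4, 5}.
The only value from 1–6 not eliminated is 6, so (6,6) = 6.

6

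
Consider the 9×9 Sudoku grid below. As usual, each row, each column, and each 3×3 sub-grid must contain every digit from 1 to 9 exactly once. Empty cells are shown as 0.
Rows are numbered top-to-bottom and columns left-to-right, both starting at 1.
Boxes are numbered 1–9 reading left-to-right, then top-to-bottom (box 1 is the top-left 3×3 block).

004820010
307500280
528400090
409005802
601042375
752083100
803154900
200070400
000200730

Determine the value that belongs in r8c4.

Cell r8c4 itself could take any of {3, 6, 9} by direct elimination.
Consider where 3 can go in box 8.
r8c6 is out (column 6 already has a 3).
r9c5 is out (row 9 already has a 3).
r9c6 is out (row 9 already has a 3).
So the only cell in box 8 that can hold 3 is r8c4.
Therefore r8c4 = 3.

3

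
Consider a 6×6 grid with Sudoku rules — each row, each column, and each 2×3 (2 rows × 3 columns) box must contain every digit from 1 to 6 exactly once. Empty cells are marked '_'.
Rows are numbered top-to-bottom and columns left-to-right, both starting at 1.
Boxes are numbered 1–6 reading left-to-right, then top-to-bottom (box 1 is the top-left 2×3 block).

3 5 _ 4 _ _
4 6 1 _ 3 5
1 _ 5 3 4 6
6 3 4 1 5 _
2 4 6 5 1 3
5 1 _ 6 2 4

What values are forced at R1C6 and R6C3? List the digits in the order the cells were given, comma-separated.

For R1C6:
  Consider where 1 can go in row 1.
  R1C3 is out (column 3 already has a 1).
  R1C5 is out (column 5 already has a 1).
  So the only cell in row 1 that can hold 1 is R1C6.
  So R1C6 = 1.
For R6C3:
  Row 6 already contains {1, 2, 4, 5, 6}.
  Column 3 already contains {1, 4, 5, 6}.
  Its 2×3 block (box 5) already contains {1, 2, 4, 5, 6}.
  The only value from 1–6 not eliminated is 3, so R6C3 = 3.

1,3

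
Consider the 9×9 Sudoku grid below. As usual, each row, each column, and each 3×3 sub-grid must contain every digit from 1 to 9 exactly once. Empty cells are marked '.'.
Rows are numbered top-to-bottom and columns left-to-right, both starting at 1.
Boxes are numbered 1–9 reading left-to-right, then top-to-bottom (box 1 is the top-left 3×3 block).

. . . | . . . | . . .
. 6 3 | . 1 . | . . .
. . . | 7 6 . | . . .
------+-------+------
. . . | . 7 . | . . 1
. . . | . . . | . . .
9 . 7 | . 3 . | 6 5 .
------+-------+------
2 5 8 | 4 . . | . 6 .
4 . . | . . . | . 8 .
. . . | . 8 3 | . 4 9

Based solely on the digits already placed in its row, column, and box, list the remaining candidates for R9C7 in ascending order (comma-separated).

1,2,5,7

Row 9 already contains {3, 4, 8, 9}.
Column 7 already contains {6}.
Its 3×3 block (box 9) already contains {4, 6, 8, 9}.
Removing those from 1–9 leaves {1, 2, 5, 7} as the candidates for R9C7.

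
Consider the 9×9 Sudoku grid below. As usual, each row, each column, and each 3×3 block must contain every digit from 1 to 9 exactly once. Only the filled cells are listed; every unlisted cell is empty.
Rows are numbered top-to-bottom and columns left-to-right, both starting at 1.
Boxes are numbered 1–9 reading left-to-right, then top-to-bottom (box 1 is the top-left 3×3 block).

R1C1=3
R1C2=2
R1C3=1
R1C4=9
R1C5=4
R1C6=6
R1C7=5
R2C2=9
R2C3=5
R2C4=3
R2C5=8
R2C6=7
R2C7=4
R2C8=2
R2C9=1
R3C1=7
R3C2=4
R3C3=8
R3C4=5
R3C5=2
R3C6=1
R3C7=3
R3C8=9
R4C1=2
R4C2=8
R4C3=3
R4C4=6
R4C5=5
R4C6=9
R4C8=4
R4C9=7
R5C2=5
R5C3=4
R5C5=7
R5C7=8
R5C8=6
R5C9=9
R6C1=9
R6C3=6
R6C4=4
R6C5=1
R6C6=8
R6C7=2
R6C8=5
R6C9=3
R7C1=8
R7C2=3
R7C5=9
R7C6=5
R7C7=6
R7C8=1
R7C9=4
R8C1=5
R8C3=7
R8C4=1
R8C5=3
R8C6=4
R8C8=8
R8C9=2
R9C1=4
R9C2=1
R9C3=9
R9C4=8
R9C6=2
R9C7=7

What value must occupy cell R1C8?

7

Row 1 already contains {1, 2, 3, 4, 5, 6, 9}.
Column 8 already contains {1, 2, 4, 5, 6, 8, 9}.
Its 3×3 block (box 3) already contains {1, 2, 3, 4, 5, 9}.
The only value from 1–9 not eliminated is 7, so R1C8 = 7.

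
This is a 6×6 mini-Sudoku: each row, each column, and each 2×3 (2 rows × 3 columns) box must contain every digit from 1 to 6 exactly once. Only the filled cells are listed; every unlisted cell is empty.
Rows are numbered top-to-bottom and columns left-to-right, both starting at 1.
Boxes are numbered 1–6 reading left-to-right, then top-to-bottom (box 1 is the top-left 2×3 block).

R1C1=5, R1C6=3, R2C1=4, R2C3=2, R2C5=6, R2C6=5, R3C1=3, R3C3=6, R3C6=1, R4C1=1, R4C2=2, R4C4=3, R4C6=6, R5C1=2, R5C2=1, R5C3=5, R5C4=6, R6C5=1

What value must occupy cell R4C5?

Cell R4C5 itself could take any of {4, 5} by direct elimination.
Consider where 5 can go in row 4.
R4C3 is out (column 3 already has a 5).
So the only cell in row 4 that can hold 5 is R4C5.
Therefore R4C5 = 5.

5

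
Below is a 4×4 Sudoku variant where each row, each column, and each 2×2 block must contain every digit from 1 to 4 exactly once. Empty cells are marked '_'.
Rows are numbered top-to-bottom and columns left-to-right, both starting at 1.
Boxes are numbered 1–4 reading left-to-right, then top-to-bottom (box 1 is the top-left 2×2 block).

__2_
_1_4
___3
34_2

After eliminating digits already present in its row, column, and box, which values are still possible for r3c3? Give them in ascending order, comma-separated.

Row 3 already contains {3}.
Column 3 already contains {2}.
Its 2×2 block (box 4) already contains {2, 3}.
Removing those from 1–4 leaves {1, 4} as the candidates for r3c3.

1,4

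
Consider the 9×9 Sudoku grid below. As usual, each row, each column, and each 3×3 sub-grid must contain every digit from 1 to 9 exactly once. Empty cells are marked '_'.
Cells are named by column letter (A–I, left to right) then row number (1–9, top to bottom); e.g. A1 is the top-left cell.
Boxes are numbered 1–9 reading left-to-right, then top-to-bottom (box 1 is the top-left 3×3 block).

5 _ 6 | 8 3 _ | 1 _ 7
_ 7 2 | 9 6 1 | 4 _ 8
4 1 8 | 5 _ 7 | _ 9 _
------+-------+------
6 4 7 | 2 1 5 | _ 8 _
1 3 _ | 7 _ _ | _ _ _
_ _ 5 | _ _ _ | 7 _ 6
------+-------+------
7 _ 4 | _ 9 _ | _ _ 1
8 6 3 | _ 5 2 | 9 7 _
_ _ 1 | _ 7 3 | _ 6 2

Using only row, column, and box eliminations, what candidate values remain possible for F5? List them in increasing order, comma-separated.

4,6,8,9

Row 5 already contains {1, 3, 7}.
Column F already contains {1, 2, 3, 5, 7}.
Its 3×3 block (box 5) already contains {1, 2, 5, 7}.
Removing those from 1–9 leaves {4, 6, 8, 9} as the candidates for F5.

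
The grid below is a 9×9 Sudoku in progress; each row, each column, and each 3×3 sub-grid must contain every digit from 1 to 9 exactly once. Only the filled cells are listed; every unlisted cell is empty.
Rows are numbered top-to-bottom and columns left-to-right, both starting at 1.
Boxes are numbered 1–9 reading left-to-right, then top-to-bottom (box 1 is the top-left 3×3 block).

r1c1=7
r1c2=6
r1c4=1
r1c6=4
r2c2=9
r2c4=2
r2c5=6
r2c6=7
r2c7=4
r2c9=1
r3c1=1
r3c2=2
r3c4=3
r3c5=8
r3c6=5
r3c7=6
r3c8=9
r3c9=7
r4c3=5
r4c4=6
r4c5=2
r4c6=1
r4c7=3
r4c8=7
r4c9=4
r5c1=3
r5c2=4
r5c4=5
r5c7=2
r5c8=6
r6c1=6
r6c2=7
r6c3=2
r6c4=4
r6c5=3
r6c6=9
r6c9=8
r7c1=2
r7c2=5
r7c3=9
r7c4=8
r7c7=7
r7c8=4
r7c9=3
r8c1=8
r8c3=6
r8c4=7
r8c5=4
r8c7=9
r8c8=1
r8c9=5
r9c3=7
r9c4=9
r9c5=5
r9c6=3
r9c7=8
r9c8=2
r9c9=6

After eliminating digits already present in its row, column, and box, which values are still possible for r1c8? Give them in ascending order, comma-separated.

3,5,8

Row 1 already contains {1, 4, 6, 7}.
Column 8 already contains {1, 2, 4, 6, 7, 9}.
Its 3×3 block (box 3) already contains {1, 4, 6, 7, 9}.
Removing those from 1–9 leaves {3, 5, 8} as the candidates for r1c8.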